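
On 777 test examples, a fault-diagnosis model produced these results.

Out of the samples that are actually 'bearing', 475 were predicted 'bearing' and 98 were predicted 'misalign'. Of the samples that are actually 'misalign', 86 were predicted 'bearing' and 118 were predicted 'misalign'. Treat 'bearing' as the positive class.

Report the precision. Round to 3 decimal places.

0.847

Precision = TP/(TP+FP) = 475/(475+86) = 475/561 = 0.847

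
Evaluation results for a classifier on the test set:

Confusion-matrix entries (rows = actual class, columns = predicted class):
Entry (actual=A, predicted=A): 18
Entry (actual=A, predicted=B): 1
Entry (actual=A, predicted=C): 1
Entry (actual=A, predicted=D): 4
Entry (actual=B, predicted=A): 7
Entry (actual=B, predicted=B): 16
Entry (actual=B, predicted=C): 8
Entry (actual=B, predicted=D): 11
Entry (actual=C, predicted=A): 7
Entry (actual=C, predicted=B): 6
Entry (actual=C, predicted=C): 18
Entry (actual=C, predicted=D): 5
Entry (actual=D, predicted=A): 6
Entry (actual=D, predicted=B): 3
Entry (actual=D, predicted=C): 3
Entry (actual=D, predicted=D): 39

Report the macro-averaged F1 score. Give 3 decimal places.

0.576

Per-class F1 score (2·TP/(2·TP+FP+FN)):
  A: TP=18, FP=7+7+6=20, FN=1+1+4=6 → 36/62 = 0.5806
  B: TP=16, FP=1+6+3=10, FN=7+8+11=26 → 32/68 = 0.4706
  C: TP=18, FP=1+8+3=12, FN=7+6+5=18 → 36/66 = 0.5455
  D: TP=39, FP=4+11+5=20, FN=6+3+3=12 → 78/110 = 0.7091
Macro-F1 score = mean = (0.5806 + 0.4706 + 0.5455 + 0.7091) / 4 = 0.576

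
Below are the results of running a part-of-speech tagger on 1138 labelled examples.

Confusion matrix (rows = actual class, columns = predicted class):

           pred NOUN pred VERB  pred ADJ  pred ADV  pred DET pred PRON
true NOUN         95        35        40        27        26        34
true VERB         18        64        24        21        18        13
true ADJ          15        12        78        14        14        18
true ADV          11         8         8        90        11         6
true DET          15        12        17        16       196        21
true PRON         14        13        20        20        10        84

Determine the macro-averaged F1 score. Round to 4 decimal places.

Per-class F1 score (2·TP/(2·TP+FP+FN)):
  NOUN: TP=95, FP=18+15+11+15+14=73, FN=35+40+27+26+34=162 → 190/425 = 0.44706
  VERB: TP=64, FP=35+12+8+12+13=80, FN=18+24+21+18+13=94 → 128/302 = 0.42384
  ADJ: TP=78, FP=40+24+8+17+20=109, FN=15+12+14+14+18=73 → 156/338 = 0.46154
  ADV: TP=90, FP=27+21+14+16+20=98, FN=11+8+8+11+6=44 → 180/322 = 0.55901
  DET: TP=196, FP=26+18+14+11+10=79, FN=15+12+17+16+21=81 → 392/552 = 0.71014
  PRON: TP=84, FP=34+13+18+6+21=92, FN=14+13+20+20+10=77 → 168/337 = 0.49852
Macro-F1 score = mean = (0.44706 + 0.42384 + 0.46154 + 0.55901 + 0.71014 + 0.49852) / 6 = 0.5167

0.5167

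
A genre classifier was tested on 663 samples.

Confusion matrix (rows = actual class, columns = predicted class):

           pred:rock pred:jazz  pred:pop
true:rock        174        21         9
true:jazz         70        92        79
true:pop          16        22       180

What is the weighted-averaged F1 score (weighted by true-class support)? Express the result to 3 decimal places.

Per-class F1 score (2·TP/(2·TP+FP+FN)):
  rock: TP=174, FP=70+16=86, FN=21+9=30 → 348/464 = 0.7500
  jazz: TP=92, FP=21+22=43, FN=70+79=149 → 184/376 = 0.4894
  pop: TP=180, FP=9+79=88, FN=16+22=38 → 360/486 = 0.7407
Weighted-F1 score = Σ (supportᵢ/N)·F1 scoreᵢ with N=663: (204/663)·0.7500 + (241/663)·0.4894 + (218/663)·0.7407 = 0.652

0.652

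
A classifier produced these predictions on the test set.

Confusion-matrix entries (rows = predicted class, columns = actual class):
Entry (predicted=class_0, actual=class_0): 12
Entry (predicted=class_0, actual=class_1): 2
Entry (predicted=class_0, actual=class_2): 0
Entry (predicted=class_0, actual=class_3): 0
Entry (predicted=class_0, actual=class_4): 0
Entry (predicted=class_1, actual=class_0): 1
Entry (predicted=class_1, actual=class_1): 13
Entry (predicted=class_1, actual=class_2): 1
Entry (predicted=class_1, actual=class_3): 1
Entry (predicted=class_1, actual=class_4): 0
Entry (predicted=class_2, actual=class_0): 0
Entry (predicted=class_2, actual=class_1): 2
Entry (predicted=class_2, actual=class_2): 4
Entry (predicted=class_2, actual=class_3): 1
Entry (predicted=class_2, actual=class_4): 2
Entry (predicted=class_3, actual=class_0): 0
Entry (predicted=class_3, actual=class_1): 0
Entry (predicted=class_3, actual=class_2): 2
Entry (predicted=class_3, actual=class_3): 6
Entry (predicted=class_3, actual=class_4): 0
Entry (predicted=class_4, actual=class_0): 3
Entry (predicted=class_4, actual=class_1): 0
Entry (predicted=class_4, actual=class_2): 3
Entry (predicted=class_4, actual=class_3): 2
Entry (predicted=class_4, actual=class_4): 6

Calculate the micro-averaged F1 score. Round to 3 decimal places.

0.672

Micro-averaging pools counts across classes: ΣTP=41, ΣFP=20, ΣFN=20.
Micro-F1 score = 2·TP/(2·TP+FP+FN) on pooled counts = 0.672 (equals overall accuracy in single-label multiclass).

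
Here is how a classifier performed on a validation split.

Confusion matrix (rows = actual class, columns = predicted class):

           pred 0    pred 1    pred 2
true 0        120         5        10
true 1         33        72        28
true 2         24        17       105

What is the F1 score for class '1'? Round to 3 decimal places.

0.634

F1 score = 2·TP/(2·TP+FP+FN).
1: TP=72, FP=5+17=22, FN=33+28=61 → 144/227 = 0.6344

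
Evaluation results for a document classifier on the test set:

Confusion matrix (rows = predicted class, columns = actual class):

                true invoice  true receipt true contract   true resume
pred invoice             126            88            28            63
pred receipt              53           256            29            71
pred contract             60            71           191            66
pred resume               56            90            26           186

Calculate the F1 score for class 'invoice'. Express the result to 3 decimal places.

0.420

F1 score = 2·TP/(2·TP+FP+FN).
invoice: TP=126, FP=88+28+63=179, FN=53+60+56=169 → 252/600 = 0.4200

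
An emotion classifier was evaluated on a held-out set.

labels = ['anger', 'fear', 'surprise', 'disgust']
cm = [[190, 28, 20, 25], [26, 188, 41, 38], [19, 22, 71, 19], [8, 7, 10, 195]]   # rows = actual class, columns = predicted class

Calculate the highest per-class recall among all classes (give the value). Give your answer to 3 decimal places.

0.886

Per-class recall (TP/(TP+FN)):
  anger: TP=190, FN=28+20+25=73 → 190/263 = 0.7224
  fear: TP=188, FN=26+41+38=105 → 188/293 = 0.6416
  surprise: TP=71, FN=19+22+19=60 → 71/131 = 0.5420
  disgust: TP=195, FN=8+7+10=25 → 195/220 = 0.8864
Highest is class 'disgust' with recall = 0.886.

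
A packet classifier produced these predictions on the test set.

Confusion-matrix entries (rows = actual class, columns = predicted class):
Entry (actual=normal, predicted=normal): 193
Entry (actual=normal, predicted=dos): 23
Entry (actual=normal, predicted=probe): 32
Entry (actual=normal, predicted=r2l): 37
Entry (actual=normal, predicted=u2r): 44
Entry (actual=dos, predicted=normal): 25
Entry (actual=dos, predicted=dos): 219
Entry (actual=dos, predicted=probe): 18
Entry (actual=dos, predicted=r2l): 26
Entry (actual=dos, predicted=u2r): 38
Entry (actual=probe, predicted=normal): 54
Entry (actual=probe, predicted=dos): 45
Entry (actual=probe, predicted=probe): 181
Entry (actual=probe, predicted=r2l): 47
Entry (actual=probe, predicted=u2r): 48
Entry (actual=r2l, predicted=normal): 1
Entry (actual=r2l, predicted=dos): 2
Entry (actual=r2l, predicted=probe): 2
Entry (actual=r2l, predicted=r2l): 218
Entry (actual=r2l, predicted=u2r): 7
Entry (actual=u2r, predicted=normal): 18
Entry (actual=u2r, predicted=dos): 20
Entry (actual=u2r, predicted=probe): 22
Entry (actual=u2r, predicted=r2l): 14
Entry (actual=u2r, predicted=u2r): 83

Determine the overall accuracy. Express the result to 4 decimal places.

0.6309

Accuracy = trace / total = (193+219+181+218+83=894) / 1417 = 894/1417 = 0.6309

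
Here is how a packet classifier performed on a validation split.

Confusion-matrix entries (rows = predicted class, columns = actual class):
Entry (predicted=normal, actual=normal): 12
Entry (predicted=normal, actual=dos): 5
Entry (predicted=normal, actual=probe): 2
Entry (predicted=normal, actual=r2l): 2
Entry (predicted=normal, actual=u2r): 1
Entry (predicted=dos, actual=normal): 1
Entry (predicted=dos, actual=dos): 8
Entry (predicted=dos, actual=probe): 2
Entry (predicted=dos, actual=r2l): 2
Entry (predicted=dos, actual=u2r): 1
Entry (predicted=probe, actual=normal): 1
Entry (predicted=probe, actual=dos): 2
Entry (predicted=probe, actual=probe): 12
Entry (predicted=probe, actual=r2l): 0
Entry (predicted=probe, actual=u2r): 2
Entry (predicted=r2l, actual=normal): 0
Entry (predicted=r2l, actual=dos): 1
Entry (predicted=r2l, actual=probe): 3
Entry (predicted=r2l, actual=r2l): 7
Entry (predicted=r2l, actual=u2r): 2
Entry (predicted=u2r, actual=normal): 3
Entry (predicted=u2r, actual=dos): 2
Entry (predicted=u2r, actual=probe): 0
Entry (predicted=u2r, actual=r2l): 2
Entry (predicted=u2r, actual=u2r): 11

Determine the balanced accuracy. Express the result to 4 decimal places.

Balanced accuracy = mean of per-class recall.
  normal: recall = 12/17 = 0.70588
  dos: recall = 8/18 = 0.44444
  probe: recall = 12/19 = 0.63158
  r2l: recall = 7/13 = 0.53846
  u2r: recall = 11/17 = 0.64706
Mean = (0.70588 + 0.44444 + 0.63158 + 0.53846 + 0.64706) / 5 = 0.5935

0.5935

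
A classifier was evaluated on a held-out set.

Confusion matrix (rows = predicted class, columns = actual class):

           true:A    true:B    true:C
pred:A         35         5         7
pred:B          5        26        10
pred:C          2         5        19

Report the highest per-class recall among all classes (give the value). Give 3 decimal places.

Per-class recall (TP/(TP+FN)):
  A: TP=35, FN=5+2=7 → 35/42 = 0.8333
  B: TP=26, FN=5+5=10 → 26/36 = 0.7222
  C: TP=19, FN=7+10=17 → 19/36 = 0.5278
Highest is class 'A' with recall = 0.833.

0.833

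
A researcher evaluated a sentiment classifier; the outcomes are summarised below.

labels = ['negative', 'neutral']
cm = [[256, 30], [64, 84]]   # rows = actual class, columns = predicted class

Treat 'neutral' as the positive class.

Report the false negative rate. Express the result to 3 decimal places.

FNR = FN/(FN+TP) = 64/(64+84) = 0.432

0.432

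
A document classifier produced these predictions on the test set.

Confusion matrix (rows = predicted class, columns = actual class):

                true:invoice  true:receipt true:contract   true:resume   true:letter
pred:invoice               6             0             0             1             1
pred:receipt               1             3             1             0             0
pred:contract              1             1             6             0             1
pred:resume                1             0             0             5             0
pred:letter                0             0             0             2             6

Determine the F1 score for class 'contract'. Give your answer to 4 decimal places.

F1 score = 2·TP/(2·TP+FP+FN).
contract: TP=6, FP=1+1+0+1=3, FN=0+1+0+0=1 → 12/16 = 0.75000

0.7500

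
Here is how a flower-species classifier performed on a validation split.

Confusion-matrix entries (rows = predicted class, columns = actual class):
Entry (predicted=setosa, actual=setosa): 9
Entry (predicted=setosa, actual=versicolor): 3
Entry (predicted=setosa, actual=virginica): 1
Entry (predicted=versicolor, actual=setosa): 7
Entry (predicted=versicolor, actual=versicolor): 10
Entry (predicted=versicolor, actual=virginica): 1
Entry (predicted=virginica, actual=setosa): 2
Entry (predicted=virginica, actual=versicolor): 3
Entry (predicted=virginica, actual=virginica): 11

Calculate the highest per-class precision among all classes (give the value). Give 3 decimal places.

0.692

Per-class precision (TP/(TP+FP)):
  setosa: TP=9, FP=3+1=4 → 9/13 = 0.6923
  versicolor: TP=10, FP=7+1=8 → 10/18 = 0.5556
  virginica: TP=11, FP=2+3=5 → 11/16 = 0.6875
Highest is class 'setosa' with precision = 0.692.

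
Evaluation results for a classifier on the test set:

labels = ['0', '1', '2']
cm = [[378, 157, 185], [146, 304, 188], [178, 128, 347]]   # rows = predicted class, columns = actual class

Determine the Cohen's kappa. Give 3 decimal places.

0.267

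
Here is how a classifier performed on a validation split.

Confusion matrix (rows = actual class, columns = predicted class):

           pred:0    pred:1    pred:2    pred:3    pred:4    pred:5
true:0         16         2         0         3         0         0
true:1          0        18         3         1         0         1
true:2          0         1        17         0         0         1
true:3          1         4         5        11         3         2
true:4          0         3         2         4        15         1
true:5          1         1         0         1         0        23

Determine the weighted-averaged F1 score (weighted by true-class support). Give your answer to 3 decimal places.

Per-class F1 score (2·TP/(2·TP+FP+FN)):
  0: TP=16, FP=0+0+1+0+1=2, FN=2+0+3+0+0=5 → 32/39 = 0.8205
  1: TP=18, FP=2+1+4+3+1=11, FN=0+3+1+0+1=5 → 36/52 = 0.6923
  2: TP=17, FP=0+3+5+2+0=10, FN=0+1+0+0+1=2 → 34/46 = 0.7391
  3: TP=11, FP=3+1+0+4+1=9, FN=1+4+5+3+2=15 → 22/46 = 0.4783
  4: TP=15, FP=0+0+0+3+0=3, FN=0+3+2+4+1=10 → 30/43 = 0.6977
  5: TP=23, FP=0+1+1+2+1=5, FN=1+1+0+1+0=3 → 46/54 = 0.8519
Weighted-F1 score = Σ (supportᵢ/N)·F1 scoreᵢ with N=140: (21/140)·0.8205 + (23/140)·0.6923 + (19/140)·0.7391 + (26/140)·0.4783 + (25/140)·0.6977 + (26/140)·0.8519 = 0.709

0.709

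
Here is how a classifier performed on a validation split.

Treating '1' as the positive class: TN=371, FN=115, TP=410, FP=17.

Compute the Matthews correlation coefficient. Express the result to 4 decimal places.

MCC = (TP·TN − FP·FN) / √((TP+FP)(TP+FN)(TN+FP)(TN+FN))
Numerator = 410·371 − 17·115 = 150155
Denominator = √(427·525·388·486) = √42272231400 = 205602.1192
MCC = 150155 / 205602.1192 = 0.7303

0.7303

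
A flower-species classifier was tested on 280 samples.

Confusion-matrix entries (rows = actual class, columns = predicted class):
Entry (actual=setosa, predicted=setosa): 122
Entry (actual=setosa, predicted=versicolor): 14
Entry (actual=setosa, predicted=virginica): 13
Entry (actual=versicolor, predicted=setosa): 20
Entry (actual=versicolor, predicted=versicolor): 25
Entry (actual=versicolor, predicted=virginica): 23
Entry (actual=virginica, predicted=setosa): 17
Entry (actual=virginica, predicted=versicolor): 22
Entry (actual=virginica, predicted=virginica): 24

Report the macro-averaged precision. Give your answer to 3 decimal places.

0.526

Per-class precision (TP/(TP+FP)):
  setosa: TP=122, FP=20+17=37 → 122/159 = 0.7673
  versicolor: TP=25, FP=14+22=36 → 25/61 = 0.4098
  virginica: TP=24, FP=13+23=36 → 24/60 = 0.4000
Macro-precision = mean = (0.7673 + 0.4098 + 0.4000) / 3 = 0.526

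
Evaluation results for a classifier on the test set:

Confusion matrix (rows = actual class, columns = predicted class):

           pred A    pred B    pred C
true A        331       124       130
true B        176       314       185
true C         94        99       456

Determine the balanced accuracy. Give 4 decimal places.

0.5779

Balanced accuracy = mean of per-class recall.
  A: recall = 331/585 = 0.56581
  B: recall = 314/675 = 0.46519
  C: recall = 456/649 = 0.70262
Mean = (0.56581 + 0.46519 + 0.70262) / 3 = 0.5779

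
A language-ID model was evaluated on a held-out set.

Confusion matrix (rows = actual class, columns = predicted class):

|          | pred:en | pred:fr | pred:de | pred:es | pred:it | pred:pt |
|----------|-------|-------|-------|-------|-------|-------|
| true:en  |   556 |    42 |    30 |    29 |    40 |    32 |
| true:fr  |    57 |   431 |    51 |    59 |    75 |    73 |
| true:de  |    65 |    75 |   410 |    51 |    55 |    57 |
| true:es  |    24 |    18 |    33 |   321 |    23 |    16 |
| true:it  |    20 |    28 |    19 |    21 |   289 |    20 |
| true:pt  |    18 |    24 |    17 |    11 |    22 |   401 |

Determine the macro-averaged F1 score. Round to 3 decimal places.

0.684

Per-class F1 score (2·TP/(2·TP+FP+FN)):
  en: TP=556, FP=57+65+24+20+18=184, FN=42+30+29+40+32=173 → 1112/1469 = 0.7570
  fr: TP=431, FP=42+75+18+28+24=187, FN=57+51+59+75+73=315 → 862/1364 = 0.6320
  de: TP=410, FP=30+51+33+19+17=150, FN=65+75+51+55+57=303 → 820/1273 = 0.6441
  es: TP=321, FP=29+59+51+21+11=171, FN=24+18+33+23+16=114 → 642/927 = 0.6926
  it: TP=289, FP=40+75+55+23+22=215, FN=20+28+19+21+20=108 → 578/901 = 0.6415
  pt: TP=401, FP=32+73+57+16+20=198, FN=18+24+17+11+22=92 → 802/1092 = 0.7344
Macro-F1 score = mean = (0.7570 + 0.6320 + 0.6441 + 0.6926 + 0.6415 + 0.7344) / 6 = 0.684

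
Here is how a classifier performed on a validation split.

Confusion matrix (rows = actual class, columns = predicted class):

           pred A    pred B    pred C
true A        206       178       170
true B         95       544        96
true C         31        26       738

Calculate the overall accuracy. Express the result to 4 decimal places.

Accuracy = trace / total = (206+544+738=1488) / 2084 = 1488/2084 = 0.7140

0.7140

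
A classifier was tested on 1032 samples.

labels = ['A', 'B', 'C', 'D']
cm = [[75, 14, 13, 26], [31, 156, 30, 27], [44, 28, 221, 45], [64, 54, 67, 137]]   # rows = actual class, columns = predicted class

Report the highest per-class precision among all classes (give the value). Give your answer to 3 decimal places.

0.668

Per-class precision (TP/(TP+FP)):
  A: TP=75, FP=31+44+64=139 → 75/214 = 0.3505
  B: TP=156, FP=14+28+54=96 → 156/252 = 0.6190
  C: TP=221, FP=13+30+67=110 → 221/331 = 0.6677
  D: TP=137, FP=26+27+45=98 → 137/235 = 0.5830
Highest is class 'C' with precision = 0.668.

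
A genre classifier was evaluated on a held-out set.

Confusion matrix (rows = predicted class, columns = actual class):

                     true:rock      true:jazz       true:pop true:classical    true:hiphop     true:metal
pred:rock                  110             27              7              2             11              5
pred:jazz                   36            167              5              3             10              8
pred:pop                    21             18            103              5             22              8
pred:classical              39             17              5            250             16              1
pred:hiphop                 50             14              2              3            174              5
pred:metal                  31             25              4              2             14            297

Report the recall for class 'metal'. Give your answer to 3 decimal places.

0.917

Take TP from the diagonal, FP from the rest of the 'metal' prediction marginal, FN from the rest of the 'metal' actual marginal.
recall = TP/(TP+FN).
metal: TP=297, FN=5+8+8+1+5=27 → 297/324 = 0.9167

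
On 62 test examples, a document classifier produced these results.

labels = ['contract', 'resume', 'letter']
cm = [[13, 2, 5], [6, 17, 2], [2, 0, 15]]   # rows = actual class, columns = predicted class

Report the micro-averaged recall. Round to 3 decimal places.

Micro-averaging pools counts across classes: ΣTP=45, ΣFP=17, ΣFN=17.
Micro-recall = TP/(TP+FN) on pooled counts = 0.726 (equals overall accuracy in single-label multiclass).

0.726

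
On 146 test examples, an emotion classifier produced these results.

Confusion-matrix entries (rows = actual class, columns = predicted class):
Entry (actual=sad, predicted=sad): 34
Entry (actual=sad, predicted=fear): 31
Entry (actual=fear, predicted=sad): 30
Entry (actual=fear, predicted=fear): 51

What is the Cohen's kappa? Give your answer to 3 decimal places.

0.153

Observed agreement pₒ = trace/N = 85/146 = 0.5822
Expected agreement pₑ = Σ (rowᵢ·colᵢ)/N² = (65·64 + 81·82)/146² = 0.5068
κ = (pₒ − pₑ)/(1 − pₑ) = (0.5822 − 0.5068)/(1 − 0.5068) = 0.153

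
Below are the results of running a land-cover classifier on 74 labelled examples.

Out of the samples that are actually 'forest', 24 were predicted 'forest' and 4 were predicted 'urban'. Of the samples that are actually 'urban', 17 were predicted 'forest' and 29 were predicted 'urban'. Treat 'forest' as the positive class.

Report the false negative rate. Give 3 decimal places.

FNR = FN/(FN+TP) = 4/(4+24) = 0.143

0.143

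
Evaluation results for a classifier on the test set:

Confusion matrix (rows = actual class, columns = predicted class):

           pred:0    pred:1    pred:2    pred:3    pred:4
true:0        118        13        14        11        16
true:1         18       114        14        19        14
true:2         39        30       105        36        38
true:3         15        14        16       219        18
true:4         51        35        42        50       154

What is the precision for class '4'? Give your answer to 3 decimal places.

One-vs-rest for '4': TP = diagonal; FP = other classes predicted '4'; FN = '4' predicted as other.
precision = TP/(TP+FP).
4: TP=154, FP=16+14+38+18=86 → 154/240 = 0.6417

0.642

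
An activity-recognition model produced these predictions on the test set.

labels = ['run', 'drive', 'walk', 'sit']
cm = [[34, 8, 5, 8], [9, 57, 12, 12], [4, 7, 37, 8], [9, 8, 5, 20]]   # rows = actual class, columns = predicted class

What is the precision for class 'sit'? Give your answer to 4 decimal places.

0.4167

Take TP from the diagonal, FP from the rest of the 'sit' prediction marginal, FN from the rest of the 'sit' actual marginal.
precision = TP/(TP+FP).
sit: TP=20, FP=8+12+8=28 → 20/48 = 0.41667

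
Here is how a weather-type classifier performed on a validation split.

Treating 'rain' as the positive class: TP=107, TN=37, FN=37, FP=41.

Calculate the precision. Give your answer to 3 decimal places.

Precision = TP/(TP+FP) = 107/(107+41) = 107/148 = 0.723

0.723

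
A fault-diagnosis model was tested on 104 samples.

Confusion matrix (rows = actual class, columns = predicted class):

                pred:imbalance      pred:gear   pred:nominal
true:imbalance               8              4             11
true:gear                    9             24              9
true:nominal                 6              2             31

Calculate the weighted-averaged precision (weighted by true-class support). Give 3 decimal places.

0.628

Per-class precision (TP/(TP+FP)):
  imbalance: TP=8, FP=9+6=15 → 8/23 = 0.3478
  gear: TP=24, FP=4+2=6 → 24/30 = 0.8000
  nominal: TP=31, FP=11+9=20 → 31/51 = 0.6078
Weighted-precision = Σ (supportᵢ/N)·precisionᵢ with N=104: (23/104)·0.3478 + (42/104)·0.8000 + (39/104)·0.6078 = 0.628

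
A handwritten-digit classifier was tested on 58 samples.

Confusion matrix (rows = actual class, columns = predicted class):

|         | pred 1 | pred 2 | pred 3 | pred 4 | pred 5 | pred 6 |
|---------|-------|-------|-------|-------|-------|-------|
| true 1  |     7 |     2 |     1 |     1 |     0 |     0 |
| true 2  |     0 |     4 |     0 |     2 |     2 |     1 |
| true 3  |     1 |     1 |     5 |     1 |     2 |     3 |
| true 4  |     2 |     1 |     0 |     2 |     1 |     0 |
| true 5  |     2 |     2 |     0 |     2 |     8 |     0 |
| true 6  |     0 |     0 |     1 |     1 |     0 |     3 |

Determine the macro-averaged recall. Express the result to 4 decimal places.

0.4950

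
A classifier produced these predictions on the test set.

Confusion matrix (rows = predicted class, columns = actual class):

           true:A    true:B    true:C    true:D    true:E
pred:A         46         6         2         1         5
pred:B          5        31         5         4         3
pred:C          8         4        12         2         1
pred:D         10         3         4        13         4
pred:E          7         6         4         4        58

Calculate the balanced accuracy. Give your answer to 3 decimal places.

0.606

Balanced accuracy = mean of per-class recall.
  A: recall = 46/76 = 0.6053
  B: recall = 31/50 = 0.6200
  C: recall = 12/27 = 0.4444
  D: recall = 13/24 = 0.5417
  E: recall = 58/71 = 0.8169
Mean = (0.6053 + 0.6200 + 0.4444 + 0.5417 + 0.8169) / 5 = 0.606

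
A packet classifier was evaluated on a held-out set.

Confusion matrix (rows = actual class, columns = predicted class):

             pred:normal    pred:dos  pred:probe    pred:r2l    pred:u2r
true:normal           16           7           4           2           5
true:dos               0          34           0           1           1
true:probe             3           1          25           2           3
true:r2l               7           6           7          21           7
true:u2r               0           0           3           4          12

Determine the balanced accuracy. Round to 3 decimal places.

0.644

Balanced accuracy = mean of per-class recall.
  normal: recall = 16/34 = 0.4706
  dos: recall = 34/36 = 0.9444
  probe: recall = 25/34 = 0.7353
  r2l: recall = 21/48 = 0.4375
  u2r: recall = 12/19 = 0.6316
Mean = (0.4706 + 0.9444 + 0.7353 + 0.4375 + 0.6316) / 5 = 0.644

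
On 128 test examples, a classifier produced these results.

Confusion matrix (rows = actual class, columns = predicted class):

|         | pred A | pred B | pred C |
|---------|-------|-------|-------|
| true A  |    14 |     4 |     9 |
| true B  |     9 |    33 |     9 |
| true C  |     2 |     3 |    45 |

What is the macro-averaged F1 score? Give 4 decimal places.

0.6867

Per-class F1 score (2·TP/(2·TP+FP+FN)):
  A: TP=14, FP=9+2=11, FN=4+9=13 → 28/52 = 0.53846
  B: TP=33, FP=4+3=7, FN=9+9=18 → 66/91 = 0.72527
  C: TP=45, FP=9+9=18, FN=2+3=5 → 90/113 = 0.79646
Macro-F1 score = mean = (0.53846 + 0.72527 + 0.79646) / 3 = 0.6867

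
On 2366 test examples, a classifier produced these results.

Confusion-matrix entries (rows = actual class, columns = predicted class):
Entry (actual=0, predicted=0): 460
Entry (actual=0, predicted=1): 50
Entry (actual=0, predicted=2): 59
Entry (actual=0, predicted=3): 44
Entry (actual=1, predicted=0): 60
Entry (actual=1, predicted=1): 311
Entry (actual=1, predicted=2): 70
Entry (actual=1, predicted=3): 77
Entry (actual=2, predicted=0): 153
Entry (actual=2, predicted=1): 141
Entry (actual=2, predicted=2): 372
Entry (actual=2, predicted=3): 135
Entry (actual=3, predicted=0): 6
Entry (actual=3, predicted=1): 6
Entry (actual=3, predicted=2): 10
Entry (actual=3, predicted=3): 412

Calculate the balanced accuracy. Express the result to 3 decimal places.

0.691

Balanced accuracy = mean of per-class recall.
  0: recall = 460/613 = 0.7504
  1: recall = 311/518 = 0.6004
  2: recall = 372/801 = 0.4644
  3: recall = 412/434 = 0.9493
Mean = (0.7504 + 0.6004 + 0.4644 + 0.9493) / 4 = 0.691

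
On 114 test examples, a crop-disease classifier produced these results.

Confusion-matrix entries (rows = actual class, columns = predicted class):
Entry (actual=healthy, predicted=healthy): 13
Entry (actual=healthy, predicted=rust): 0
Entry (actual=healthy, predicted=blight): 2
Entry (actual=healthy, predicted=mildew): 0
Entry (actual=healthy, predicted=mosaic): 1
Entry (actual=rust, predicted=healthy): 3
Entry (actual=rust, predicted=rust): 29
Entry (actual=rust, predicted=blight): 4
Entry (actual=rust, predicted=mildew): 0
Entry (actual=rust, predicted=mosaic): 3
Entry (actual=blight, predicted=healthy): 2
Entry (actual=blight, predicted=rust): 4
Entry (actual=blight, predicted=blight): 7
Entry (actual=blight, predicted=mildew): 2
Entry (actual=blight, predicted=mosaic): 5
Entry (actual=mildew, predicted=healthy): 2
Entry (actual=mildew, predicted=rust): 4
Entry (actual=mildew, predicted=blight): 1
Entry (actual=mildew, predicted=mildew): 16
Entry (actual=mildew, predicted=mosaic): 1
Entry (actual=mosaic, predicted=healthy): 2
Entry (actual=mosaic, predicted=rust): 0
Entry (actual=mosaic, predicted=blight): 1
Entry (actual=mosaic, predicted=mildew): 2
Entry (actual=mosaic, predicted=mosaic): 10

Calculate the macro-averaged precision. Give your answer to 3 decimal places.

0.628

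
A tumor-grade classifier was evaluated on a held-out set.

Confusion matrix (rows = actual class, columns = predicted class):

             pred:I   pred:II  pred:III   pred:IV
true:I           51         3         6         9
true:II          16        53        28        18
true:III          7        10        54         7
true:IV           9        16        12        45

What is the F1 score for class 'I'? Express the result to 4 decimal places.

Take TP from the diagonal, FP from the rest of the 'I' prediction marginal, FN from the rest of the 'I' actual marginal.
F1 score = 2·TP/(2·TP+FP+FN).
I: TP=51, FP=16+7+9=32, FN=3+6+9=18 → 102/152 = 0.67105

0.6711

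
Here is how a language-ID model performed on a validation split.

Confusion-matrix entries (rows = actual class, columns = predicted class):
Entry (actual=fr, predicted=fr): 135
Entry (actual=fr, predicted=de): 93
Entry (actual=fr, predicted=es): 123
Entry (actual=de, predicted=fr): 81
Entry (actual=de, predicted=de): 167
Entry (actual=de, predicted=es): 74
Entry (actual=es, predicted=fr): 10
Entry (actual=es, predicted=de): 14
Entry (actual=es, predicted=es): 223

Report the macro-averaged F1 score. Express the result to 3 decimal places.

Per-class F1 score (2·TP/(2·TP+FP+FN)):
  fr: TP=135, FP=81+10=91, FN=93+123=216 → 270/577 = 0.4679
  de: TP=167, FP=93+14=107, FN=81+74=155 → 334/596 = 0.5604
  es: TP=223, FP=123+74=197, FN=10+14=24 → 446/667 = 0.6687
Macro-F1 score = mean = (0.4679 + 0.5604 + 0.6687) / 3 = 0.566

0.566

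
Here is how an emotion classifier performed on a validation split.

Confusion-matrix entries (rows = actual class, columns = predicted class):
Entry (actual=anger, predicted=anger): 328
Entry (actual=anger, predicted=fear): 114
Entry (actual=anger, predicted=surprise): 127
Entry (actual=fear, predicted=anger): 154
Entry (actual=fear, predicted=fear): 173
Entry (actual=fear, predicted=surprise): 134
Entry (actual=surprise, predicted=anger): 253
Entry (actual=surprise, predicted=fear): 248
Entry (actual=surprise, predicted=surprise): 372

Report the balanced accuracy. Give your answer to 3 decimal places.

Balanced accuracy = mean of per-class recall.
  anger: recall = 328/569 = 0.5764
  fear: recall = 173/461 = 0.3753
  surprise: recall = 372/873 = 0.4261
Mean = (0.5764 + 0.3753 + 0.4261) / 3 = 0.459

0.459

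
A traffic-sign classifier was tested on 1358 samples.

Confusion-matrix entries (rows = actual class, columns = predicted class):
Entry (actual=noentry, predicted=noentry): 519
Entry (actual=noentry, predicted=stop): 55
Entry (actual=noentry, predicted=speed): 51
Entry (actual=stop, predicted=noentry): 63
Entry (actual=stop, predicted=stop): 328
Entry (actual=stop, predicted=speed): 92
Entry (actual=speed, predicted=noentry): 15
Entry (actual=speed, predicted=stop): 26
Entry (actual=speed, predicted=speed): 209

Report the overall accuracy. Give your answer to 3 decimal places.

0.778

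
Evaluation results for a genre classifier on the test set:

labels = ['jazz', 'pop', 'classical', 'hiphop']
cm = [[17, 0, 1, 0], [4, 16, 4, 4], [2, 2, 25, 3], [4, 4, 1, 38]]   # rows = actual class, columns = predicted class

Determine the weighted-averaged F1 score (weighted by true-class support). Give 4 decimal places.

0.7659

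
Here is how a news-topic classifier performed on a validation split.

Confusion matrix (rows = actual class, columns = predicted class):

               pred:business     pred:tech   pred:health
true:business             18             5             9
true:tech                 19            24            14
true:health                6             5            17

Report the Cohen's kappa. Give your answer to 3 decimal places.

0.267

Observed agreement pₒ = trace/N = 59/117 = 0.5043
Expected agreement pₑ = Σ (rowᵢ·colᵢ)/N² = (32·43 + 57·34 + 28·40)/117² = 0.3239
κ = (pₒ − pₑ)/(1 − pₑ) = (0.5043 − 0.3239)/(1 − 0.3239) = 0.267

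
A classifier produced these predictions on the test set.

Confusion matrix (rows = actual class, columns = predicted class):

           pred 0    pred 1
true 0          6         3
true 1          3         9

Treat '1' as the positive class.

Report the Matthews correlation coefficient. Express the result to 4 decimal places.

MCC = (TP·TN − FP·FN) / √((TP+FP)(TP+FN)(TN+FP)(TN+FN))
Numerator = 9·6 − 3·3 = 45
Denominator = √(12·12·9·9) = √11664 = 108.0000
MCC = 45 / 108.0000 = 0.4167

0.4167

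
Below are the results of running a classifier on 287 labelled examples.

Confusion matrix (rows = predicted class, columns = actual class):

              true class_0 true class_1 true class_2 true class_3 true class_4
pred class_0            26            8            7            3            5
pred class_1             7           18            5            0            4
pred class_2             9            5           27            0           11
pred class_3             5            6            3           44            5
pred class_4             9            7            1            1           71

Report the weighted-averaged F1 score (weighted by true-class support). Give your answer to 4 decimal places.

Per-class F1 score (2·TP/(2·TP+FP+FN)):
  class_0: TP=26, FP=8+7+3+5=23, FN=7+9+5+9=30 → 52/105 = 0.49524
  class_1: TP=18, FP=7+5+0+4=16, FN=8+5+6+7=26 → 36/78 = 0.46154
  class_2: TP=27, FP=9+5+0+11=25, FN=7+5+3+1=16 → 54/95 = 0.56842
  class_3: TP=44, FP=5+6+3+5=19, FN=3+0+0+1=4 → 88/111 = 0.79279
  class_4: TP=71, FP=9+7+1+1=18, FN=5+4+11+5=25 → 142/185 = 0.76757
Weighted-F1 score = Σ (supportᵢ/N)·F1 scoreᵢ with N=287: (56/287)·0.49524 + (44/287)·0.46154 + (43/287)·0.56842 + (48/287)·0.79279 + (96/287)·0.76757 = 0.6419

0.6419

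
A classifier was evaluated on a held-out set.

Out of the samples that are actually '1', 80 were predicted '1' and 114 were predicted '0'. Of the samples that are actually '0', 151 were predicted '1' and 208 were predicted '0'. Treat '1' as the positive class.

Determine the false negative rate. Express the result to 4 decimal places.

FNR = FN/(FN+TP) = 114/(114+80) = 0.5876

0.5876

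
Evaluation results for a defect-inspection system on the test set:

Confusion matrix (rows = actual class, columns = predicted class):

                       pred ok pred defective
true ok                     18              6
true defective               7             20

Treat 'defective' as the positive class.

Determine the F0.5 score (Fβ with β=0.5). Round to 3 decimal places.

0.763

Fβ = (1+β²)·TP / ((1+β²)·TP + β²·FN + FP), with β²=1/4
= 1.25·20 / (1.25·20 + 0.25·7 + 6) = 0.763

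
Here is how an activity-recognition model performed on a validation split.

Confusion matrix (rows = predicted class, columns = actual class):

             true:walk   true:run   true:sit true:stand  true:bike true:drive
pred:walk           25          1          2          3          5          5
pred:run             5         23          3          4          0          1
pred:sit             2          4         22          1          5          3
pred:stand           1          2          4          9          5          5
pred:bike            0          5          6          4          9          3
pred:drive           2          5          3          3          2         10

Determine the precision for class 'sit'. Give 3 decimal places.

0.595

One-vs-rest for 'sit': TP = diagonal; FP = other classes predicted 'sit'; FN = 'sit' predicted as other.
precision = TP/(TP+FP).
sit: TP=22, FP=2+4+1+5+3=15 → 22/37 = 0.5946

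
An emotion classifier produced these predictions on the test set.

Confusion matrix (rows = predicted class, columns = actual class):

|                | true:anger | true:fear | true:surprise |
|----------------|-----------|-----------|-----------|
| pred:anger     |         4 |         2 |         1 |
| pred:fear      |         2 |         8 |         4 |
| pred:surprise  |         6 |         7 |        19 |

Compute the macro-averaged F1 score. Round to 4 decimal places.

Per-class F1 score (2·TP/(2·TP+FP+FN)):
  anger: TP=4, FP=2+1=3, FN=2+6=8 → 8/19 = 0.42105
  fear: TP=8, FP=2+4=6, FN=2+7=9 → 16/31 = 0.51613
  surprise: TP=19, FP=6+7=13, FN=1+4=5 → 38/56 = 0.67857
Macro-F1 score = mean = (0.42105 + 0.51613 + 0.67857) / 3 = 0.5386

0.5386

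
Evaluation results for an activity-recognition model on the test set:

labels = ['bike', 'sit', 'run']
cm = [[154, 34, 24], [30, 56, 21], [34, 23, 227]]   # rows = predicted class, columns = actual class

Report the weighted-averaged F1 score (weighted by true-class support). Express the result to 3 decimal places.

Per-class F1 score (2·TP/(2·TP+FP+FN)):
  bike: TP=154, FP=34+24=58, FN=30+34=64 → 308/430 = 0.7163
  sit: TP=56, FP=30+21=51, FN=34+23=57 → 112/220 = 0.5091
  run: TP=227, FP=34+23=57, FN=24+21=45 → 454/556 = 0.8165
Weighted-F1 score = Σ (supportᵢ/N)·F1 scoreᵢ with N=603: (218/603)·0.7163 + (113/603)·0.5091 + (272/603)·0.8165 = 0.723

0.723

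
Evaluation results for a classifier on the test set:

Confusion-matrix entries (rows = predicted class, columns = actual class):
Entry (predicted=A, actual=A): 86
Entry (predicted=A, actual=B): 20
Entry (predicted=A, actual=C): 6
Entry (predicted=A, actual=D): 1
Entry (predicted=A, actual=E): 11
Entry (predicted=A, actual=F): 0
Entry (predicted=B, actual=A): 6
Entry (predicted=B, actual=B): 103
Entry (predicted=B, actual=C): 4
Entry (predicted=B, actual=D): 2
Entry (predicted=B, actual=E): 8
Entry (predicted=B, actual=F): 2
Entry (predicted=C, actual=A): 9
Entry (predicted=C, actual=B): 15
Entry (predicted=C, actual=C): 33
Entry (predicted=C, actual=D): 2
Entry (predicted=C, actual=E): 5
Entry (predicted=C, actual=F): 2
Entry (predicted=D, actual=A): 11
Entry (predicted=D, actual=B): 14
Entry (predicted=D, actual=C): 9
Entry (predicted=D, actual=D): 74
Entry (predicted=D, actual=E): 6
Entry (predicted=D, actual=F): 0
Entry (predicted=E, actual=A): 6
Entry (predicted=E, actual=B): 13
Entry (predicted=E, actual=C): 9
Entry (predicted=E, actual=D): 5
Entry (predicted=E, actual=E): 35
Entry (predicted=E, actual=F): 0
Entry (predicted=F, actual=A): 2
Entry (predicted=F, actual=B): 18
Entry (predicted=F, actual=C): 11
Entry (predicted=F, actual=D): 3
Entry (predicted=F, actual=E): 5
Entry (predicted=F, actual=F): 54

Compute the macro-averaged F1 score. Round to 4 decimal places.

Per-class F1 score (2·TP/(2·TP+FP+FN)):
  A: TP=86, FP=20+6+1+11+0=38, FN=6+9+11+6+2=34 → 172/244 = 0.70492
  B: TP=103, FP=6+4+2+8+2=22, FN=20+15+14+13+18=80 → 206/308 = 0.66883
  C: TP=33, FP=9+15+2+5+2=33, FN=6+4+9+9+11=39 → 66/138 = 0.47826
  D: TP=74, FP=11+14+9+6+0=40, FN=1+2+2+5+3=13 → 148/201 = 0.73632
  E: TP=35, FP=6+13+9+5+0=33, FN=11+8+5+6+5=35 → 70/138 = 0.50725
  F: TP=54, FP=2+18+11+3+5=39, FN=0+2+2+0+0=4 → 108/151 = 0.71523
Macro-F1 score = mean = (0.70492 + 0.66883 + 0.47826 + 0.73632 + 0.50725 + 0.71523) / 6 = 0.6351

0.6351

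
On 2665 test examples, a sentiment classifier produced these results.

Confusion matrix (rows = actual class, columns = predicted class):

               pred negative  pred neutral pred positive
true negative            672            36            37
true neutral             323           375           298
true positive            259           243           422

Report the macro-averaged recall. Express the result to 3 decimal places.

Per-class recall (TP/(TP+FN)):
  negative: TP=672, FN=36+37=73 → 672/745 = 0.9020
  neutral: TP=375, FN=323+298=621 → 375/996 = 0.3765
  positive: TP=422, FN=259+243=502 → 422/924 = 0.4567
Macro-recall = mean = (0.9020 + 0.3765 + 0.4567) / 3 = 0.578

0.578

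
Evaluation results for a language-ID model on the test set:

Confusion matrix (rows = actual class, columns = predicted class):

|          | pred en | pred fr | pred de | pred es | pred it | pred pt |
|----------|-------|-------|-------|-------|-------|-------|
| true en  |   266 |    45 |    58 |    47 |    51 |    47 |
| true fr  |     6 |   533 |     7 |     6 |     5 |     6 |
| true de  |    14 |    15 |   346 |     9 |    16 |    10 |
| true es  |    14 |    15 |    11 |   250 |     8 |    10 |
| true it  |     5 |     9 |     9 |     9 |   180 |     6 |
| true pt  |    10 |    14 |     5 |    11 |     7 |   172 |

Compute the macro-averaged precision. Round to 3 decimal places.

0.766

Per-class precision (TP/(TP+FP)):
  en: TP=266, FP=6+14+14+5+10=49 → 266/315 = 0.8444
  fr: TP=533, FP=45+15+15+9+14=98 → 533/631 = 0.8447
  de: TP=346, FP=58+7+11+9+5=90 → 346/436 = 0.7936
  es: TP=250, FP=47+6+9+9+11=82 → 250/332 = 0.7530
  it: TP=180, FP=51+5+16+8+7=87 → 180/267 = 0.6742
  pt: TP=172, FP=47+6+10+10+6=79 → 172/251 = 0.6853
Macro-precision = mean = (0.8444 + 0.8447 + 0.7936 + 0.7530 + 0.6742 + 0.6853) / 6 = 0.766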